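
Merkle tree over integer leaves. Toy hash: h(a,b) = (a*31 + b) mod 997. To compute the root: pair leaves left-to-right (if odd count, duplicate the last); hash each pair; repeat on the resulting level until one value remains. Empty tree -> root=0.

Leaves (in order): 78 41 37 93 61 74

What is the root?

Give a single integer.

Answer: 832

Derivation:
L0: [78, 41, 37, 93, 61, 74]
L1: h(78,41)=(78*31+41)%997=465 h(37,93)=(37*31+93)%997=243 h(61,74)=(61*31+74)%997=968 -> [465, 243, 968]
L2: h(465,243)=(465*31+243)%997=700 h(968,968)=(968*31+968)%997=69 -> [700, 69]
L3: h(700,69)=(700*31+69)%997=832 -> [832]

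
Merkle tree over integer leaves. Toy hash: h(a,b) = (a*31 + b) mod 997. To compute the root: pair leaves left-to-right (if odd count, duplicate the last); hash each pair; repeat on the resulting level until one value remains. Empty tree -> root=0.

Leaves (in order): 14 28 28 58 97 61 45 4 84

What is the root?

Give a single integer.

L0: [14, 28, 28, 58, 97, 61, 45, 4, 84]
L1: h(14,28)=(14*31+28)%997=462 h(28,58)=(28*31+58)%997=926 h(97,61)=(97*31+61)%997=77 h(45,4)=(45*31+4)%997=402 h(84,84)=(84*31+84)%997=694 -> [462, 926, 77, 402, 694]
L2: h(462,926)=(462*31+926)%997=293 h(77,402)=(77*31+402)%997=795 h(694,694)=(694*31+694)%997=274 -> [293, 795, 274]
L3: h(293,795)=(293*31+795)%997=905 h(274,274)=(274*31+274)%997=792 -> [905, 792]
L4: h(905,792)=(905*31+792)%997=931 -> [931]

Answer: 931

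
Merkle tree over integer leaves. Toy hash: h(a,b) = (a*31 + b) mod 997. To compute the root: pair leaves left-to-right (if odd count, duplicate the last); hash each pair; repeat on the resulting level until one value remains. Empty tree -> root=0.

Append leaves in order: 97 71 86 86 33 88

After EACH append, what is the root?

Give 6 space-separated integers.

After append 97 (leaves=[97]):
  L0: [97]
  root=97
After append 71 (leaves=[97, 71]):
  L0: [97, 71]
  L1: h(97,71)=(97*31+71)%997=87 -> [87]
  root=87
After append 86 (leaves=[97, 71, 86]):
  L0: [97, 71, 86]
  L1: h(97,71)=(97*31+71)%997=87 h(86,86)=(86*31+86)%997=758 -> [87, 758]
  L2: h(87,758)=(87*31+758)%997=464 -> [464]
  root=464
After append 86 (leaves=[97, 71, 86, 86]):
  L0: [97, 71, 86, 86]
  L1: h(97,71)=(97*31+71)%997=87 h(86,86)=(86*31+86)%997=758 -> [87, 758]
  L2: h(87,758)=(87*31+758)%997=464 -> [464]
  root=464
After append 33 (leaves=[97, 71, 86, 86, 33]):
  L0: [97, 71, 86, 86, 33]
  L1: h(97,71)=(97*31+71)%997=87 h(86,86)=(86*31+86)%997=758 h(33,33)=(33*31+33)%997=59 -> [87, 758, 59]
  L2: h(87,758)=(87*31+758)%997=464 h(59,59)=(59*31+59)%997=891 -> [464, 891]
  L3: h(464,891)=(464*31+891)%997=320 -> [320]
  root=320
After append 88 (leaves=[97, 71, 86, 86, 33, 88]):
  L0: [97, 71, 86, 86, 33, 88]
  L1: h(97,71)=(97*31+71)%997=87 h(86,86)=(86*31+86)%997=758 h(33,88)=(33*31+88)%997=114 -> [87, 758, 114]
  L2: h(87,758)=(87*31+758)%997=464 h(114,114)=(114*31+114)%997=657 -> [464, 657]
  L3: h(464,657)=(464*31+657)%997=86 -> [86]
  root=86

Answer: 97 87 464 464 320 86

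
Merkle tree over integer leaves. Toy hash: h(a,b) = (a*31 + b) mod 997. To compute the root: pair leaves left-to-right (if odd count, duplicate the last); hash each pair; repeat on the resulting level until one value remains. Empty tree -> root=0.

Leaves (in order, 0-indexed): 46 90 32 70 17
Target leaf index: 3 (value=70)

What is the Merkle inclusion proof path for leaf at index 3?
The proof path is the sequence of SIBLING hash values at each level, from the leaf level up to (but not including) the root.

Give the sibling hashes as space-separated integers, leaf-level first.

Answer: 32 519 459

Derivation:
L0 (leaves): [46, 90, 32, 70, 17], target index=3
L1: h(46,90)=(46*31+90)%997=519 [pair 0] h(32,70)=(32*31+70)%997=65 [pair 1] h(17,17)=(17*31+17)%997=544 [pair 2] -> [519, 65, 544]
  Sibling for proof at L0: 32
L2: h(519,65)=(519*31+65)%997=202 [pair 0] h(544,544)=(544*31+544)%997=459 [pair 1] -> [202, 459]
  Sibling for proof at L1: 519
L3: h(202,459)=(202*31+459)%997=739 [pair 0] -> [739]
  Sibling for proof at L2: 459
Root: 739
Proof path (sibling hashes from leaf to root): [32, 519, 459]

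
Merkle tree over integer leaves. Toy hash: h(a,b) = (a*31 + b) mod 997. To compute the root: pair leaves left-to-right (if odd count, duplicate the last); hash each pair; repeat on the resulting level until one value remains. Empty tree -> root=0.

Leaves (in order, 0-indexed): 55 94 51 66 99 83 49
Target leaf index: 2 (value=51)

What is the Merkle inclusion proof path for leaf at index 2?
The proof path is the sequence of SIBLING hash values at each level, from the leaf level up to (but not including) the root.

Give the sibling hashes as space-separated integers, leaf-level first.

Answer: 66 802 577

Derivation:
L0 (leaves): [55, 94, 51, 66, 99, 83, 49], target index=2
L1: h(55,94)=(55*31+94)%997=802 [pair 0] h(51,66)=(51*31+66)%997=650 [pair 1] h(99,83)=(99*31+83)%997=161 [pair 2] h(49,49)=(49*31+49)%997=571 [pair 3] -> [802, 650, 161, 571]
  Sibling for proof at L0: 66
L2: h(802,650)=(802*31+650)%997=587 [pair 0] h(161,571)=(161*31+571)%997=577 [pair 1] -> [587, 577]
  Sibling for proof at L1: 802
L3: h(587,577)=(587*31+577)%997=828 [pair 0] -> [828]
  Sibling for proof at L2: 577
Root: 828
Proof path (sibling hashes from leaf to root): [66, 802, 577]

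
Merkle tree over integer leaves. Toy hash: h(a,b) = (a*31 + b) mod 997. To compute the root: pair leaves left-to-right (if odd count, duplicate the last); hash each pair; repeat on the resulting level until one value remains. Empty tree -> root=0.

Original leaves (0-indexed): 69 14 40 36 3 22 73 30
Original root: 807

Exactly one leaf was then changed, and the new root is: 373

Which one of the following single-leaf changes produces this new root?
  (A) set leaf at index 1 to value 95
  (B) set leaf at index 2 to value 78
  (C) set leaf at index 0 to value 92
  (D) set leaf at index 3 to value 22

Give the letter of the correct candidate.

Answer: D

Derivation:
Original leaves: [69, 14, 40, 36, 3, 22, 73, 30]
Target new root: 373
Try each candidate change and compute the resulting root:
Candidate A: set leaf[1] = 95 -> leaves = [69, 95, 40, 36, 3, 22, 73, 30]
  L0: [69, 95, 40, 36, 3, 22, 73, 30]
  L1: h(69,95)=(69*31+95)%997=240 h(40,36)=(40*31+36)%997=279 h(3,22)=(3*31+22)%997=115 h(73,30)=(73*31+30)%997=299 -> [240, 279, 115, 299]
  L2: h(240,279)=(240*31+279)%997=740 h(115,299)=(115*31+299)%997=873 -> [740, 873]
  L3: h(740,873)=(740*31+873)%997=882 -> [882]
  root = 882 != target 373
Candidate B: set leaf[2] = 78 -> leaves = [69, 14, 78, 36, 3, 22, 73, 30]
  L0: [69, 14, 78, 36, 3, 22, 73, 30]
  L1: h(69,14)=(69*31+14)%997=159 h(78,36)=(78*31+36)%997=460 h(3,22)=(3*31+22)%997=115 h(73,30)=(73*31+30)%997=299 -> [159, 460, 115, 299]
  L2: h(159,460)=(159*31+460)%997=404 h(115,299)=(115*31+299)%997=873 -> [404, 873]
  L3: h(404,873)=(404*31+873)%997=436 -> [436]
  root = 436 != target 373
Candidate C: set leaf[0] = 92 -> leaves = [92, 14, 40, 36, 3, 22, 73, 30]
  L0: [92, 14, 40, 36, 3, 22, 73, 30]
  L1: h(92,14)=(92*31+14)%997=872 h(40,36)=(40*31+36)%997=279 h(3,22)=(3*31+22)%997=115 h(73,30)=(73*31+30)%997=299 -> [872, 279, 115, 299]
  L2: h(872,279)=(872*31+279)%997=392 h(115,299)=(115*31+299)%997=873 -> [392, 873]
  L3: h(392,873)=(392*31+873)%997=64 -> [64]
  root = 64 != target 373
Candidate D: set leaf[3] = 22 -> leaves = [69, 14, 40, 22, 3, 22, 73, 30]
  L0: [69, 14, 40, 22, 3, 22, 73, 30]
  L1: h(69,14)=(69*31+14)%997=159 h(40,22)=(40*31+22)%997=265 h(3,22)=(3*31+22)%997=115 h(73,30)=(73*31+30)%997=299 -> [159, 265, 115, 299]
  L2: h(159,265)=(159*31+265)%997=209 h(115,299)=(115*31+299)%997=873 -> [209, 873]
  L3: h(209,873)=(209*31+873)%997=373 -> [373]
  root = 373 == target 373  ** MATCH **
Candidate D produces the target root.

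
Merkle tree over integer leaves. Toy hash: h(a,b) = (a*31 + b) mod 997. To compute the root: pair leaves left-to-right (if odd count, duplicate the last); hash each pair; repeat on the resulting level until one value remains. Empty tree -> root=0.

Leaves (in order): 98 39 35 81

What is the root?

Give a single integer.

Answer: 841

Derivation:
L0: [98, 39, 35, 81]
L1: h(98,39)=(98*31+39)%997=86 h(35,81)=(35*31+81)%997=169 -> [86, 169]
L2: h(86,169)=(86*31+169)%997=841 -> [841]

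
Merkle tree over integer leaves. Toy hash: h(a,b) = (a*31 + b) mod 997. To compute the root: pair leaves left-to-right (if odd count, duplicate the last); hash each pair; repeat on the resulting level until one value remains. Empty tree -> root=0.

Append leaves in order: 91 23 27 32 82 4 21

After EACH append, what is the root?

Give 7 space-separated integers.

After append 91 (leaves=[91]):
  L0: [91]
  root=91
After append 23 (leaves=[91, 23]):
  L0: [91, 23]
  L1: h(91,23)=(91*31+23)%997=850 -> [850]
  root=850
After append 27 (leaves=[91, 23, 27]):
  L0: [91, 23, 27]
  L1: h(91,23)=(91*31+23)%997=850 h(27,27)=(27*31+27)%997=864 -> [850, 864]
  L2: h(850,864)=(850*31+864)%997=295 -> [295]
  root=295
After append 32 (leaves=[91, 23, 27, 32]):
  L0: [91, 23, 27, 32]
  L1: h(91,23)=(91*31+23)%997=850 h(27,32)=(27*31+32)%997=869 -> [850, 869]
  L2: h(850,869)=(850*31+869)%997=300 -> [300]
  root=300
After append 82 (leaves=[91, 23, 27, 32, 82]):
  L0: [91, 23, 27, 32, 82]
  L1: h(91,23)=(91*31+23)%997=850 h(27,32)=(27*31+32)%997=869 h(82,82)=(82*31+82)%997=630 -> [850, 869, 630]
  L2: h(850,869)=(850*31+869)%997=300 h(630,630)=(630*31+630)%997=220 -> [300, 220]
  L3: h(300,220)=(300*31+220)%997=547 -> [547]
  root=547
After append 4 (leaves=[91, 23, 27, 32, 82, 4]):
  L0: [91, 23, 27, 32, 82, 4]
  L1: h(91,23)=(91*31+23)%997=850 h(27,32)=(27*31+32)%997=869 h(82,4)=(82*31+4)%997=552 -> [850, 869, 552]
  L2: h(850,869)=(850*31+869)%997=300 h(552,552)=(552*31+552)%997=715 -> [300, 715]
  L3: h(300,715)=(300*31+715)%997=45 -> [45]
  root=45
After append 21 (leaves=[91, 23, 27, 32, 82, 4, 21]):
  L0: [91, 23, 27, 32, 82, 4, 21]
  L1: h(91,23)=(91*31+23)%997=850 h(27,32)=(27*31+32)%997=869 h(82,4)=(82*31+4)%997=552 h(21,21)=(21*31+21)%997=672 -> [850, 869, 552, 672]
  L2: h(850,869)=(850*31+869)%997=300 h(552,672)=(552*31+672)%997=835 -> [300, 835]
  L3: h(300,835)=(300*31+835)%997=165 -> [165]
  root=165

Answer: 91 850 295 300 547 45 165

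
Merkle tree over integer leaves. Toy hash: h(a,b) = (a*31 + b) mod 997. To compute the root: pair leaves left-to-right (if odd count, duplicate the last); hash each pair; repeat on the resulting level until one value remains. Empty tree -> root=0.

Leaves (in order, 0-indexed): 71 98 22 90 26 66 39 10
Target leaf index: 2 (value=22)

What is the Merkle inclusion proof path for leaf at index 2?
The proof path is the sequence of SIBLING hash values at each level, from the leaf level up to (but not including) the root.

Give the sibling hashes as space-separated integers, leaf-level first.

Answer: 90 305 335

Derivation:
L0 (leaves): [71, 98, 22, 90, 26, 66, 39, 10], target index=2
L1: h(71,98)=(71*31+98)%997=305 [pair 0] h(22,90)=(22*31+90)%997=772 [pair 1] h(26,66)=(26*31+66)%997=872 [pair 2] h(39,10)=(39*31+10)%997=222 [pair 3] -> [305, 772, 872, 222]
  Sibling for proof at L0: 90
L2: h(305,772)=(305*31+772)%997=257 [pair 0] h(872,222)=(872*31+222)%997=335 [pair 1] -> [257, 335]
  Sibling for proof at L1: 305
L3: h(257,335)=(257*31+335)%997=326 [pair 0] -> [326]
  Sibling for proof at L2: 335
Root: 326
Proof path (sibling hashes from leaf to root): [90, 305, 335]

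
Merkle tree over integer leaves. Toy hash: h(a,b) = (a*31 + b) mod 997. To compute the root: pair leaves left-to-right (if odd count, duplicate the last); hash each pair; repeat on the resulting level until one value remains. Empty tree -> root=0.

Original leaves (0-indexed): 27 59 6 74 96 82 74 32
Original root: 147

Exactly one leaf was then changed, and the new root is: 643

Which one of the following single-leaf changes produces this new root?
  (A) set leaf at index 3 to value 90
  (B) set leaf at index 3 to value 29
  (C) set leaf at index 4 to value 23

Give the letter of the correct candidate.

Original leaves: [27, 59, 6, 74, 96, 82, 74, 32]
Target new root: 643
Try each candidate change and compute the resulting root:
Candidate A: set leaf[3] = 90 -> leaves = [27, 59, 6, 90, 96, 82, 74, 32]
  L0: [27, 59, 6, 90, 96, 82, 74, 32]
  L1: h(27,59)=(27*31+59)%997=896 h(6,90)=(6*31+90)%997=276 h(96,82)=(96*31+82)%997=67 h(74,32)=(74*31+32)%997=332 -> [896, 276, 67, 332]
  L2: h(896,276)=(896*31+276)%997=136 h(67,332)=(67*31+332)%997=415 -> [136, 415]
  L3: h(136,415)=(136*31+415)%997=643 -> [643]
  root = 643 == target 643  ** MATCH **
Candidate B: set leaf[3] = 29 -> leaves = [27, 59, 6, 29, 96, 82, 74, 32]
  L0: [27, 59, 6, 29, 96, 82, 74, 32]
  L1: h(27,59)=(27*31+59)%997=896 h(6,29)=(6*31+29)%997=215 h(96,82)=(96*31+82)%997=67 h(74,32)=(74*31+32)%997=332 -> [896, 215, 67, 332]
  L2: h(896,215)=(896*31+215)%997=75 h(67,332)=(67*31+332)%997=415 -> [75, 415]
  L3: h(75,415)=(75*31+415)%997=746 -> [746]
  root = 746 != target 643
Candidate C: set leaf[4] = 23 -> leaves = [27, 59, 6, 74, 23, 82, 74, 32]
  L0: [27, 59, 6, 74, 23, 82, 74, 32]
  L1: h(27,59)=(27*31+59)%997=896 h(6,74)=(6*31+74)%997=260 h(23,82)=(23*31+82)%997=795 h(74,32)=(74*31+32)%997=332 -> [896, 260, 795, 332]
  L2: h(896,260)=(896*31+260)%997=120 h(795,332)=(795*31+332)%997=52 -> [120, 52]
  L3: h(120,52)=(120*31+52)%997=781 -> [781]
  root = 781 != target 643
Candidate A produces the target root.

Answer: A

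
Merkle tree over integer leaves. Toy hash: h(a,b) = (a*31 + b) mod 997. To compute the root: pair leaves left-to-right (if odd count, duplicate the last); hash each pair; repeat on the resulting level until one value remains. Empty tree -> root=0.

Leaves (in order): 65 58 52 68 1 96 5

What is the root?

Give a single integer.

L0: [65, 58, 52, 68, 1, 96, 5]
L1: h(65,58)=(65*31+58)%997=79 h(52,68)=(52*31+68)%997=683 h(1,96)=(1*31+96)%997=127 h(5,5)=(5*31+5)%997=160 -> [79, 683, 127, 160]
L2: h(79,683)=(79*31+683)%997=141 h(127,160)=(127*31+160)%997=109 -> [141, 109]
L3: h(141,109)=(141*31+109)%997=492 -> [492]

Answer: 492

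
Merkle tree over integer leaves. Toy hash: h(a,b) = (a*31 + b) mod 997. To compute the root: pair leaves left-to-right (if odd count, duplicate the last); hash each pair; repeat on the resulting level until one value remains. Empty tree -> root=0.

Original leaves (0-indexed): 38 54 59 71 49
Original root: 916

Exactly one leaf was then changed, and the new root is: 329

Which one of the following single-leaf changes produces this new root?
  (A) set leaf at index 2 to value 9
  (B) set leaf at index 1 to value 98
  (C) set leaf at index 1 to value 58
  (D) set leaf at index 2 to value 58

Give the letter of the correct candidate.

Answer: B

Derivation:
Original leaves: [38, 54, 59, 71, 49]
Target new root: 329
Try each candidate change and compute the resulting root:
Candidate A: set leaf[2] = 9 -> leaves = [38, 54, 9, 71, 49]
  L0: [38, 54, 9, 71, 49]
  L1: h(38,54)=(38*31+54)%997=235 h(9,71)=(9*31+71)%997=350 h(49,49)=(49*31+49)%997=571 -> [235, 350, 571]
  L2: h(235,350)=(235*31+350)%997=656 h(571,571)=(571*31+571)%997=326 -> [656, 326]
  L3: h(656,326)=(656*31+326)%997=722 -> [722]
  root = 722 != target 329
Candidate B: set leaf[1] = 98 -> leaves = [38, 98, 59, 71, 49]
  L0: [38, 98, 59, 71, 49]
  L1: h(38,98)=(38*31+98)%997=279 h(59,71)=(59*31+71)%997=903 h(49,49)=(49*31+49)%997=571 -> [279, 903, 571]
  L2: h(279,903)=(279*31+903)%997=579 h(571,571)=(571*31+571)%997=326 -> [579, 326]
  L3: h(579,326)=(579*31+326)%997=329 -> [329]
  root = 329 == target 329  ** MATCH **
Candidate C: set leaf[1] = 58 -> leaves = [38, 58, 59, 71, 49]
  L0: [38, 58, 59, 71, 49]
  L1: h(38,58)=(38*31+58)%997=239 h(59,71)=(59*31+71)%997=903 h(49,49)=(49*31+49)%997=571 -> [239, 903, 571]
  L2: h(239,903)=(239*31+903)%997=336 h(571,571)=(571*31+571)%997=326 -> [336, 326]
  L3: h(336,326)=(336*31+326)%997=772 -> [772]
  root = 772 != target 329
Candidate D: set leaf[2] = 58 -> leaves = [38, 54, 58, 71, 49]
  L0: [38, 54, 58, 71, 49]
  L1: h(38,54)=(38*31+54)%997=235 h(58,71)=(58*31+71)%997=872 h(49,49)=(49*31+49)%997=571 -> [235, 872, 571]
  L2: h(235,872)=(235*31+872)%997=181 h(571,571)=(571*31+571)%997=326 -> [181, 326]
  L3: h(181,326)=(181*31+326)%997=952 -> [952]
  root = 952 != target 329
Candidate B produces the target root.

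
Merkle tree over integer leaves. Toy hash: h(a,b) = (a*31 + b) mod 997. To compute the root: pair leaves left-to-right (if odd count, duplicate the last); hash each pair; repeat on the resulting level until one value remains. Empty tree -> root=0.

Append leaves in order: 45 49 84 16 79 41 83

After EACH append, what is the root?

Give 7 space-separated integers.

After append 45 (leaves=[45]):
  L0: [45]
  root=45
After append 49 (leaves=[45, 49]):
  L0: [45, 49]
  L1: h(45,49)=(45*31+49)%997=447 -> [447]
  root=447
After append 84 (leaves=[45, 49, 84]):
  L0: [45, 49, 84]
  L1: h(45,49)=(45*31+49)%997=447 h(84,84)=(84*31+84)%997=694 -> [447, 694]
  L2: h(447,694)=(447*31+694)%997=593 -> [593]
  root=593
After append 16 (leaves=[45, 49, 84, 16]):
  L0: [45, 49, 84, 16]
  L1: h(45,49)=(45*31+49)%997=447 h(84,16)=(84*31+16)%997=626 -> [447, 626]
  L2: h(447,626)=(447*31+626)%997=525 -> [525]
  root=525
After append 79 (leaves=[45, 49, 84, 16, 79]):
  L0: [45, 49, 84, 16, 79]
  L1: h(45,49)=(45*31+49)%997=447 h(84,16)=(84*31+16)%997=626 h(79,79)=(79*31+79)%997=534 -> [447, 626, 534]
  L2: h(447,626)=(447*31+626)%997=525 h(534,534)=(534*31+534)%997=139 -> [525, 139]
  L3: h(525,139)=(525*31+139)%997=462 -> [462]
  root=462
After append 41 (leaves=[45, 49, 84, 16, 79, 41]):
  L0: [45, 49, 84, 16, 79, 41]
  L1: h(45,49)=(45*31+49)%997=447 h(84,16)=(84*31+16)%997=626 h(79,41)=(79*31+41)%997=496 -> [447, 626, 496]
  L2: h(447,626)=(447*31+626)%997=525 h(496,496)=(496*31+496)%997=917 -> [525, 917]
  L3: h(525,917)=(525*31+917)%997=243 -> [243]
  root=243
After append 83 (leaves=[45, 49, 84, 16, 79, 41, 83]):
  L0: [45, 49, 84, 16, 79, 41, 83]
  L1: h(45,49)=(45*31+49)%997=447 h(84,16)=(84*31+16)%997=626 h(79,41)=(79*31+41)%997=496 h(83,83)=(83*31+83)%997=662 -> [447, 626, 496, 662]
  L2: h(447,626)=(447*31+626)%997=525 h(496,662)=(496*31+662)%997=86 -> [525, 86]
  L3: h(525,86)=(525*31+86)%997=409 -> [409]
  root=409

Answer: 45 447 593 525 462 243 409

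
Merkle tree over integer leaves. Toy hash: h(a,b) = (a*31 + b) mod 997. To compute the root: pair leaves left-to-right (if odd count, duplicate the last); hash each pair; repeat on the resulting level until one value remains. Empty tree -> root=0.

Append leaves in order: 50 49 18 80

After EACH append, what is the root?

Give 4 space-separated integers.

Answer: 50 602 295 357

Derivation:
After append 50 (leaves=[50]):
  L0: [50]
  root=50
After append 49 (leaves=[50, 49]):
  L0: [50, 49]
  L1: h(50,49)=(50*31+49)%997=602 -> [602]
  root=602
After append 18 (leaves=[50, 49, 18]):
  L0: [50, 49, 18]
  L1: h(50,49)=(50*31+49)%997=602 h(18,18)=(18*31+18)%997=576 -> [602, 576]
  L2: h(602,576)=(602*31+576)%997=295 -> [295]
  root=295
After append 80 (leaves=[50, 49, 18, 80]):
  L0: [50, 49, 18, 80]
  L1: h(50,49)=(50*31+49)%997=602 h(18,80)=(18*31+80)%997=638 -> [602, 638]
  L2: h(602,638)=(602*31+638)%997=357 -> [357]
  root=357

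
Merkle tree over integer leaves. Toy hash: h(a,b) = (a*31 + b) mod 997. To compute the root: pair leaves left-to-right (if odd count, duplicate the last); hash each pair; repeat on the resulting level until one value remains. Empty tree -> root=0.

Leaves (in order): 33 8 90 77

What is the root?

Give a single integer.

Answer: 930

Derivation:
L0: [33, 8, 90, 77]
L1: h(33,8)=(33*31+8)%997=34 h(90,77)=(90*31+77)%997=873 -> [34, 873]
L2: h(34,873)=(34*31+873)%997=930 -> [930]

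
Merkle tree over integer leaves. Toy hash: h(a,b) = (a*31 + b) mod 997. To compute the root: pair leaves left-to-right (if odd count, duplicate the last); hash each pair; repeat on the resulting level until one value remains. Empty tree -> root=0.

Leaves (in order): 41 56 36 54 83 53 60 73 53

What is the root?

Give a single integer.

Answer: 576

Derivation:
L0: [41, 56, 36, 54, 83, 53, 60, 73, 53]
L1: h(41,56)=(41*31+56)%997=330 h(36,54)=(36*31+54)%997=173 h(83,53)=(83*31+53)%997=632 h(60,73)=(60*31+73)%997=936 h(53,53)=(53*31+53)%997=699 -> [330, 173, 632, 936, 699]
L2: h(330,173)=(330*31+173)%997=433 h(632,936)=(632*31+936)%997=588 h(699,699)=(699*31+699)%997=434 -> [433, 588, 434]
L3: h(433,588)=(433*31+588)%997=53 h(434,434)=(434*31+434)%997=927 -> [53, 927]
L4: h(53,927)=(53*31+927)%997=576 -> [576]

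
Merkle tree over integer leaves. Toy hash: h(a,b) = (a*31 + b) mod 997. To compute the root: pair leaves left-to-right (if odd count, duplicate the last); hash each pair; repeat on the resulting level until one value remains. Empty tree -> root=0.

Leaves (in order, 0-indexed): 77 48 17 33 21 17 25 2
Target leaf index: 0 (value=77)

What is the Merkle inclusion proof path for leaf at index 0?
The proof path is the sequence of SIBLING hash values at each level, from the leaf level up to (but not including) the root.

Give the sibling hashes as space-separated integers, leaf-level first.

L0 (leaves): [77, 48, 17, 33, 21, 17, 25, 2], target index=0
L1: h(77,48)=(77*31+48)%997=441 [pair 0] h(17,33)=(17*31+33)%997=560 [pair 1] h(21,17)=(21*31+17)%997=668 [pair 2] h(25,2)=(25*31+2)%997=777 [pair 3] -> [441, 560, 668, 777]
  Sibling for proof at L0: 48
L2: h(441,560)=(441*31+560)%997=273 [pair 0] h(668,777)=(668*31+777)%997=548 [pair 1] -> [273, 548]
  Sibling for proof at L1: 560
L3: h(273,548)=(273*31+548)%997=38 [pair 0] -> [38]
  Sibling for proof at L2: 548
Root: 38
Proof path (sibling hashes from leaf to root): [48, 560, 548]

Answer: 48 560 548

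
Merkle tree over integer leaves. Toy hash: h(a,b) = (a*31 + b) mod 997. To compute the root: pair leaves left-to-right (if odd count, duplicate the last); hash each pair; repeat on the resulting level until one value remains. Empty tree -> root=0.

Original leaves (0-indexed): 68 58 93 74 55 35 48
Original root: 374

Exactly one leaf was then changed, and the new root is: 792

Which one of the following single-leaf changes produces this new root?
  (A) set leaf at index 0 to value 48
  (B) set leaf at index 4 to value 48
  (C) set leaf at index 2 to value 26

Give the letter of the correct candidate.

Answer: C

Derivation:
Original leaves: [68, 58, 93, 74, 55, 35, 48]
Target new root: 792
Try each candidate change and compute the resulting root:
Candidate A: set leaf[0] = 48 -> leaves = [48, 58, 93, 74, 55, 35, 48]
  L0: [48, 58, 93, 74, 55, 35, 48]
  L1: h(48,58)=(48*31+58)%997=549 h(93,74)=(93*31+74)%997=963 h(55,35)=(55*31+35)%997=743 h(48,48)=(48*31+48)%997=539 -> [549, 963, 743, 539]
  L2: h(549,963)=(549*31+963)%997=36 h(743,539)=(743*31+539)%997=641 -> [36, 641]
  L3: h(36,641)=(36*31+641)%997=760 -> [760]
  root = 760 != target 792
Candidate B: set leaf[4] = 48 -> leaves = [68, 58, 93, 74, 48, 35, 48]
  L0: [68, 58, 93, 74, 48, 35, 48]
  L1: h(68,58)=(68*31+58)%997=172 h(93,74)=(93*31+74)%997=963 h(48,35)=(48*31+35)%997=526 h(48,48)=(48*31+48)%997=539 -> [172, 963, 526, 539]
  L2: h(172,963)=(172*31+963)%997=313 h(526,539)=(526*31+539)%997=893 -> [313, 893]
  L3: h(313,893)=(313*31+893)%997=626 -> [626]
  root = 626 != target 792
Candidate C: set leaf[2] = 26 -> leaves = [68, 58, 26, 74, 55, 35, 48]
  L0: [68, 58, 26, 74, 55, 35, 48]
  L1: h(68,58)=(68*31+58)%997=172 h(26,74)=(26*31+74)%997=880 h(55,35)=(55*31+35)%997=743 h(48,48)=(48*31+48)%997=539 -> [172, 880, 743, 539]
  L2: h(172,880)=(172*31+880)%997=230 h(743,539)=(743*31+539)%997=641 -> [230, 641]
  L3: h(230,641)=(230*31+641)%997=792 -> [792]
  root = 792 == target 792  ** MATCH **
Candidate C produces the target root.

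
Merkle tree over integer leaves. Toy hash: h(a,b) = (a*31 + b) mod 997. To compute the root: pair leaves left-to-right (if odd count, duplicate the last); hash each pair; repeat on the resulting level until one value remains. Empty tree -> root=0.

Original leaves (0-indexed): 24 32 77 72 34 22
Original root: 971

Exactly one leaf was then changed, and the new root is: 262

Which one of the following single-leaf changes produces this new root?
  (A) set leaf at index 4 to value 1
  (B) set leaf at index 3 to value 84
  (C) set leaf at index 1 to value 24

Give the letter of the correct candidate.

Original leaves: [24, 32, 77, 72, 34, 22]
Target new root: 262
Try each candidate change and compute the resulting root:
Candidate A: set leaf[4] = 1 -> leaves = [24, 32, 77, 72, 1, 22]
  L0: [24, 32, 77, 72, 1, 22]
  L1: h(24,32)=(24*31+32)%997=776 h(77,72)=(77*31+72)%997=465 h(1,22)=(1*31+22)%997=53 -> [776, 465, 53]
  L2: h(776,465)=(776*31+465)%997=593 h(53,53)=(53*31+53)%997=699 -> [593, 699]
  L3: h(593,699)=(593*31+699)%997=139 -> [139]
  root = 139 != target 262
Candidate B: set leaf[3] = 84 -> leaves = [24, 32, 77, 84, 34, 22]
  L0: [24, 32, 77, 84, 34, 22]
  L1: h(24,32)=(24*31+32)%997=776 h(77,84)=(77*31+84)%997=477 h(34,22)=(34*31+22)%997=79 -> [776, 477, 79]
  L2: h(776,477)=(776*31+477)%997=605 h(79,79)=(79*31+79)%997=534 -> [605, 534]
  L3: h(605,534)=(605*31+534)%997=346 -> [346]
  root = 346 != target 262
Candidate C: set leaf[1] = 24 -> leaves = [24, 24, 77, 72, 34, 22]
  L0: [24, 24, 77, 72, 34, 22]
  L1: h(24,24)=(24*31+24)%997=768 h(77,72)=(77*31+72)%997=465 h(34,22)=(34*31+22)%997=79 -> [768, 465, 79]
  L2: h(768,465)=(768*31+465)%997=345 h(79,79)=(79*31+79)%997=534 -> [345, 534]
  L3: h(345,534)=(345*31+534)%997=262 -> [262]
  root = 262 == target 262  ** MATCH **
Candidate C produces the target root.

Answer: C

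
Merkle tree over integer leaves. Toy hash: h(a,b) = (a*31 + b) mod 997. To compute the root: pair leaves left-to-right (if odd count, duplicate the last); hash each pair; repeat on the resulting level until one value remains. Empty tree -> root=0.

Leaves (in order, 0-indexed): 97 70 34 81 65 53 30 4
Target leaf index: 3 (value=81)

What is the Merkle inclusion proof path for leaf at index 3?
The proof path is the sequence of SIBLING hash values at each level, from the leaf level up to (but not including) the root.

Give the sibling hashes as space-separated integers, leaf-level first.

L0 (leaves): [97, 70, 34, 81, 65, 53, 30, 4], target index=3
L1: h(97,70)=(97*31+70)%997=86 [pair 0] h(34,81)=(34*31+81)%997=138 [pair 1] h(65,53)=(65*31+53)%997=74 [pair 2] h(30,4)=(30*31+4)%997=934 [pair 3] -> [86, 138, 74, 934]
  Sibling for proof at L0: 34
L2: h(86,138)=(86*31+138)%997=810 [pair 0] h(74,934)=(74*31+934)%997=237 [pair 1] -> [810, 237]
  Sibling for proof at L1: 86
L3: h(810,237)=(810*31+237)%997=422 [pair 0] -> [422]
  Sibling for proof at L2: 237
Root: 422
Proof path (sibling hashes from leaf to root): [34, 86, 237]

Answer: 34 86 237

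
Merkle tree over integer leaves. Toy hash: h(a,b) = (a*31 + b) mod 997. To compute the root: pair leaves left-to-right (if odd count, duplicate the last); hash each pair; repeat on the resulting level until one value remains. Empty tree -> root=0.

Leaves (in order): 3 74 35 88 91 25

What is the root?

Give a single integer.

L0: [3, 74, 35, 88, 91, 25]
L1: h(3,74)=(3*31+74)%997=167 h(35,88)=(35*31+88)%997=176 h(91,25)=(91*31+25)%997=852 -> [167, 176, 852]
L2: h(167,176)=(167*31+176)%997=368 h(852,852)=(852*31+852)%997=345 -> [368, 345]
L3: h(368,345)=(368*31+345)%997=786 -> [786]

Answer: 786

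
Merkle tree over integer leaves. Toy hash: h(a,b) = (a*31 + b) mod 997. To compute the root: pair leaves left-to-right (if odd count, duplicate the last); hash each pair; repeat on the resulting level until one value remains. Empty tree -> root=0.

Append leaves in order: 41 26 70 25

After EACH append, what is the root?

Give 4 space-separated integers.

Answer: 41 300 573 528

Derivation:
After append 41 (leaves=[41]):
  L0: [41]
  root=41
After append 26 (leaves=[41, 26]):
  L0: [41, 26]
  L1: h(41,26)=(41*31+26)%997=300 -> [300]
  root=300
After append 70 (leaves=[41, 26, 70]):
  L0: [41, 26, 70]
  L1: h(41,26)=(41*31+26)%997=300 h(70,70)=(70*31+70)%997=246 -> [300, 246]
  L2: h(300,246)=(300*31+246)%997=573 -> [573]
  root=573
After append 25 (leaves=[41, 26, 70, 25]):
  L0: [41, 26, 70, 25]
  L1: h(41,26)=(41*31+26)%997=300 h(70,25)=(70*31+25)%997=201 -> [300, 201]
  L2: h(300,201)=(300*31+201)%997=528 -> [528]
  root=528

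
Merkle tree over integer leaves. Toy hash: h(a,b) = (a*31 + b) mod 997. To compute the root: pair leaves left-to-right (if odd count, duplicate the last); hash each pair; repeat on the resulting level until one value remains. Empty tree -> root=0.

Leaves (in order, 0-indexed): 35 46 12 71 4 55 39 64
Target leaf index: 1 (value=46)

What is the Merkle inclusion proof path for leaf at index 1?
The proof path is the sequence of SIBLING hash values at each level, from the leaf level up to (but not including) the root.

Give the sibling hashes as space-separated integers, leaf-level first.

L0 (leaves): [35, 46, 12, 71, 4, 55, 39, 64], target index=1
L1: h(35,46)=(35*31+46)%997=134 [pair 0] h(12,71)=(12*31+71)%997=443 [pair 1] h(4,55)=(4*31+55)%997=179 [pair 2] h(39,64)=(39*31+64)%997=276 [pair 3] -> [134, 443, 179, 276]
  Sibling for proof at L0: 35
L2: h(134,443)=(134*31+443)%997=609 [pair 0] h(179,276)=(179*31+276)%997=840 [pair 1] -> [609, 840]
  Sibling for proof at L1: 443
L3: h(609,840)=(609*31+840)%997=776 [pair 0] -> [776]
  Sibling for proof at L2: 840
Root: 776
Proof path (sibling hashes from leaf to root): [35, 443, 840]

Answer: 35 443 840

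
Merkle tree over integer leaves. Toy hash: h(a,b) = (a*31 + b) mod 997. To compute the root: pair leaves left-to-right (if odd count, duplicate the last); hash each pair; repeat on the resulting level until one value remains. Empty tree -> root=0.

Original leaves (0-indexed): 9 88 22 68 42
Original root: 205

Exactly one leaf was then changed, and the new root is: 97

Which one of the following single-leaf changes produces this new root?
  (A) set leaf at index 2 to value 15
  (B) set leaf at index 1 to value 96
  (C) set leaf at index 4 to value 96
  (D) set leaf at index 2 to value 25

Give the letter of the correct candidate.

Answer: D

Derivation:
Original leaves: [9, 88, 22, 68, 42]
Target new root: 97
Try each candidate change and compute the resulting root:
Candidate A: set leaf[2] = 15 -> leaves = [9, 88, 15, 68, 42]
  L0: [9, 88, 15, 68, 42]
  L1: h(9,88)=(9*31+88)%997=367 h(15,68)=(15*31+68)%997=533 h(42,42)=(42*31+42)%997=347 -> [367, 533, 347]
  L2: h(367,533)=(367*31+533)%997=943 h(347,347)=(347*31+347)%997=137 -> [943, 137]
  L3: h(943,137)=(943*31+137)%997=457 -> [457]
  root = 457 != target 97
Candidate B: set leaf[1] = 96 -> leaves = [9, 96, 22, 68, 42]
  L0: [9, 96, 22, 68, 42]
  L1: h(9,96)=(9*31+96)%997=375 h(22,68)=(22*31+68)%997=750 h(42,42)=(42*31+42)%997=347 -> [375, 750, 347]
  L2: h(375,750)=(375*31+750)%997=411 h(347,347)=(347*31+347)%997=137 -> [411, 137]
  L3: h(411,137)=(411*31+137)%997=914 -> [914]
  root = 914 != target 97
Candidate C: set leaf[4] = 96 -> leaves = [9, 88, 22, 68, 96]
  L0: [9, 88, 22, 68, 96]
  L1: h(9,88)=(9*31+88)%997=367 h(22,68)=(22*31+68)%997=750 h(96,96)=(96*31+96)%997=81 -> [367, 750, 81]
  L2: h(367,750)=(367*31+750)%997=163 h(81,81)=(81*31+81)%997=598 -> [163, 598]
  L3: h(163,598)=(163*31+598)%997=666 -> [666]
  root = 666 != target 97
Candidate D: set leaf[2] = 25 -> leaves = [9, 88, 25, 68, 42]
  L0: [9, 88, 25, 68, 42]
  L1: h(9,88)=(9*31+88)%997=367 h(25,68)=(25*31+68)%997=843 h(42,42)=(42*31+42)%997=347 -> [367, 843, 347]
  L2: h(367,843)=(367*31+843)%997=256 h(347,347)=(347*31+347)%997=137 -> [256, 137]
  L3: h(256,137)=(256*31+137)%997=97 -> [97]
  root = 97 == target 97  ** MATCH **
Candidate D produces the target root.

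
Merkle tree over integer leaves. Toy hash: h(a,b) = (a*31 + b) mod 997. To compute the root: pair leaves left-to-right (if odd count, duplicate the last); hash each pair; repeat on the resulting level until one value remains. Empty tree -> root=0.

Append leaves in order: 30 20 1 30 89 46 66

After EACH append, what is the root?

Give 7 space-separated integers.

After append 30 (leaves=[30]):
  L0: [30]
  root=30
After append 20 (leaves=[30, 20]):
  L0: [30, 20]
  L1: h(30,20)=(30*31+20)%997=950 -> [950]
  root=950
After append 1 (leaves=[30, 20, 1]):
  L0: [30, 20, 1]
  L1: h(30,20)=(30*31+20)%997=950 h(1,1)=(1*31+1)%997=32 -> [950, 32]
  L2: h(950,32)=(950*31+32)%997=569 -> [569]
  root=569
After append 30 (leaves=[30, 20, 1, 30]):
  L0: [30, 20, 1, 30]
  L1: h(30,20)=(30*31+20)%997=950 h(1,30)=(1*31+30)%997=61 -> [950, 61]
  L2: h(950,61)=(950*31+61)%997=598 -> [598]
  root=598
After append 89 (leaves=[30, 20, 1, 30, 89]):
  L0: [30, 20, 1, 30, 89]
  L1: h(30,20)=(30*31+20)%997=950 h(1,30)=(1*31+30)%997=61 h(89,89)=(89*31+89)%997=854 -> [950, 61, 854]
  L2: h(950,61)=(950*31+61)%997=598 h(854,854)=(854*31+854)%997=409 -> [598, 409]
  L3: h(598,409)=(598*31+409)%997=4 -> [4]
  root=4
After append 46 (leaves=[30, 20, 1, 30, 89, 46]):
  L0: [30, 20, 1, 30, 89, 46]
  L1: h(30,20)=(30*31+20)%997=950 h(1,30)=(1*31+30)%997=61 h(89,46)=(89*31+46)%997=811 -> [950, 61, 811]
  L2: h(950,61)=(950*31+61)%997=598 h(811,811)=(811*31+811)%997=30 -> [598, 30]
  L3: h(598,30)=(598*31+30)%997=622 -> [622]
  root=622
After append 66 (leaves=[30, 20, 1, 30, 89, 46, 66]):
  L0: [30, 20, 1, 30, 89, 46, 66]
  L1: h(30,20)=(30*31+20)%997=950 h(1,30)=(1*31+30)%997=61 h(89,46)=(89*31+46)%997=811 h(66,66)=(66*31+66)%997=118 -> [950, 61, 811, 118]
  L2: h(950,61)=(950*31+61)%997=598 h(811,118)=(811*31+118)%997=334 -> [598, 334]
  L3: h(598,334)=(598*31+334)%997=926 -> [926]
  root=926

Answer: 30 950 569 598 4 622 926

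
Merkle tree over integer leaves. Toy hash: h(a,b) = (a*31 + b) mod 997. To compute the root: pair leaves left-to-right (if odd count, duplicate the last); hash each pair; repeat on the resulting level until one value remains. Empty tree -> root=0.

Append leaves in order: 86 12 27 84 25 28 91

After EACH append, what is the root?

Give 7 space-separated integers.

Answer: 86 684 134 191 614 710 825

Derivation:
After append 86 (leaves=[86]):
  L0: [86]
  root=86
After append 12 (leaves=[86, 12]):
  L0: [86, 12]
  L1: h(86,12)=(86*31+12)%997=684 -> [684]
  root=684
After append 27 (leaves=[86, 12, 27]):
  L0: [86, 12, 27]
  L1: h(86,12)=(86*31+12)%997=684 h(27,27)=(27*31+27)%997=864 -> [684, 864]
  L2: h(684,864)=(684*31+864)%997=134 -> [134]
  root=134
After append 84 (leaves=[86, 12, 27, 84]):
  L0: [86, 12, 27, 84]
  L1: h(86,12)=(86*31+12)%997=684 h(27,84)=(27*31+84)%997=921 -> [684, 921]
  L2: h(684,921)=(684*31+921)%997=191 -> [191]
  root=191
After append 25 (leaves=[86, 12, 27, 84, 25]):
  L0: [86, 12, 27, 84, 25]
  L1: h(86,12)=(86*31+12)%997=684 h(27,84)=(27*31+84)%997=921 h(25,25)=(25*31+25)%997=800 -> [684, 921, 800]
  L2: h(684,921)=(684*31+921)%997=191 h(800,800)=(800*31+800)%997=675 -> [191, 675]
  L3: h(191,675)=(191*31+675)%997=614 -> [614]
  root=614
After append 28 (leaves=[86, 12, 27, 84, 25, 28]):
  L0: [86, 12, 27, 84, 25, 28]
  L1: h(86,12)=(86*31+12)%997=684 h(27,84)=(27*31+84)%997=921 h(25,28)=(25*31+28)%997=803 -> [684, 921, 803]
  L2: h(684,921)=(684*31+921)%997=191 h(803,803)=(803*31+803)%997=771 -> [191, 771]
  L3: h(191,771)=(191*31+771)%997=710 -> [710]
  root=710
After append 91 (leaves=[86, 12, 27, 84, 25, 28, 91]):
  L0: [86, 12, 27, 84, 25, 28, 91]
  L1: h(86,12)=(86*31+12)%997=684 h(27,84)=(27*31+84)%997=921 h(25,28)=(25*31+28)%997=803 h(91,91)=(91*31+91)%997=918 -> [684, 921, 803, 918]
  L2: h(684,921)=(684*31+921)%997=191 h(803,918)=(803*31+918)%997=886 -> [191, 886]
  L3: h(191,886)=(191*31+886)%997=825 -> [825]
  root=825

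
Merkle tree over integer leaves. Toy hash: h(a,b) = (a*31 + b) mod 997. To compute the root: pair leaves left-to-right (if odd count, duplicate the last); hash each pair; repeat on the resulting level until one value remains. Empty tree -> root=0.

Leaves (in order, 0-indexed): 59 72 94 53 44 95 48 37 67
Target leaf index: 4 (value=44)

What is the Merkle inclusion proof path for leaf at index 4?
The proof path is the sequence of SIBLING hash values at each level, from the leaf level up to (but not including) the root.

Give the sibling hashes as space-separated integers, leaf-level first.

L0 (leaves): [59, 72, 94, 53, 44, 95, 48, 37, 67], target index=4
L1: h(59,72)=(59*31+72)%997=904 [pair 0] h(94,53)=(94*31+53)%997=973 [pair 1] h(44,95)=(44*31+95)%997=462 [pair 2] h(48,37)=(48*31+37)%997=528 [pair 3] h(67,67)=(67*31+67)%997=150 [pair 4] -> [904, 973, 462, 528, 150]
  Sibling for proof at L0: 95
L2: h(904,973)=(904*31+973)%997=84 [pair 0] h(462,528)=(462*31+528)%997=892 [pair 1] h(150,150)=(150*31+150)%997=812 [pair 2] -> [84, 892, 812]
  Sibling for proof at L1: 528
L3: h(84,892)=(84*31+892)%997=505 [pair 0] h(812,812)=(812*31+812)%997=62 [pair 1] -> [505, 62]
  Sibling for proof at L2: 84
L4: h(505,62)=(505*31+62)%997=762 [pair 0] -> [762]
  Sibling for proof at L3: 62
Root: 762
Proof path (sibling hashes from leaf to root): [95, 528, 84, 62]

Answer: 95 528 84 62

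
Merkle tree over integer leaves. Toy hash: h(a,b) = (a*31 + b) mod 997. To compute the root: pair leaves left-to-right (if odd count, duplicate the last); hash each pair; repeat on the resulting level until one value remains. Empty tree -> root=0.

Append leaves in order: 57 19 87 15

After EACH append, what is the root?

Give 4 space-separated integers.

After append 57 (leaves=[57]):
  L0: [57]
  root=57
After append 19 (leaves=[57, 19]):
  L0: [57, 19]
  L1: h(57,19)=(57*31+19)%997=789 -> [789]
  root=789
After append 87 (leaves=[57, 19, 87]):
  L0: [57, 19, 87]
  L1: h(57,19)=(57*31+19)%997=789 h(87,87)=(87*31+87)%997=790 -> [789, 790]
  L2: h(789,790)=(789*31+790)%997=324 -> [324]
  root=324
After append 15 (leaves=[57, 19, 87, 15]):
  L0: [57, 19, 87, 15]
  L1: h(57,19)=(57*31+19)%997=789 h(87,15)=(87*31+15)%997=718 -> [789, 718]
  L2: h(789,718)=(789*31+718)%997=252 -> [252]
  root=252

Answer: 57 789 324 252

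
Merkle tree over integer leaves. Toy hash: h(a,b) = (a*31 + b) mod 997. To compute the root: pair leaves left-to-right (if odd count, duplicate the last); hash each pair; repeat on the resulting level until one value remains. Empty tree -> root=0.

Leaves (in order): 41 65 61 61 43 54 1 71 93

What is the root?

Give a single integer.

L0: [41, 65, 61, 61, 43, 54, 1, 71, 93]
L1: h(41,65)=(41*31+65)%997=339 h(61,61)=(61*31+61)%997=955 h(43,54)=(43*31+54)%997=390 h(1,71)=(1*31+71)%997=102 h(93,93)=(93*31+93)%997=982 -> [339, 955, 390, 102, 982]
L2: h(339,955)=(339*31+955)%997=497 h(390,102)=(390*31+102)%997=228 h(982,982)=(982*31+982)%997=517 -> [497, 228, 517]
L3: h(497,228)=(497*31+228)%997=680 h(517,517)=(517*31+517)%997=592 -> [680, 592]
L4: h(680,592)=(680*31+592)%997=735 -> [735]

Answer: 735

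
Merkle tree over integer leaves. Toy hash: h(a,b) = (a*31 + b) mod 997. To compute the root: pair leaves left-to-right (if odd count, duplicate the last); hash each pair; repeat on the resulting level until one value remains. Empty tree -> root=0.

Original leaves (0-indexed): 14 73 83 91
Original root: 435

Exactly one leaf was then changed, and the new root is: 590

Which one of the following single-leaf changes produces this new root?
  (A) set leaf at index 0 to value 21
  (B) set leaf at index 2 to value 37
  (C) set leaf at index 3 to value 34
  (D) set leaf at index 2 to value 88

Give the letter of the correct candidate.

Answer: D

Derivation:
Original leaves: [14, 73, 83, 91]
Target new root: 590
Try each candidate change and compute the resulting root:
Candidate A: set leaf[0] = 21 -> leaves = [21, 73, 83, 91]
  L0: [21, 73, 83, 91]
  L1: h(21,73)=(21*31+73)%997=724 h(83,91)=(83*31+91)%997=670 -> [724, 670]
  L2: h(724,670)=(724*31+670)%997=183 -> [183]
  root = 183 != target 590
Candidate B: set leaf[2] = 37 -> leaves = [14, 73, 37, 91]
  L0: [14, 73, 37, 91]
  L1: h(14,73)=(14*31+73)%997=507 h(37,91)=(37*31+91)%997=241 -> [507, 241]
  L2: h(507,241)=(507*31+241)%997=6 -> [6]
  root = 6 != target 590
Candidate C: set leaf[3] = 34 -> leaves = [14, 73, 83, 34]
  L0: [14, 73, 83, 34]
  L1: h(14,73)=(14*31+73)%997=507 h(83,34)=(83*31+34)%997=613 -> [507, 613]
  L2: h(507,613)=(507*31+613)%997=378 -> [378]
  root = 378 != target 590
Candidate D: set leaf[2] = 88 -> leaves = [14, 73, 88, 91]
  L0: [14, 73, 88, 91]
  L1: h(14,73)=(14*31+73)%997=507 h(88,91)=(88*31+91)%997=825 -> [507, 825]
  L2: h(507,825)=(507*31+825)%997=590 -> [590]
  root = 590 == target 590  ** MATCH **
Candidate D produces the target root.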